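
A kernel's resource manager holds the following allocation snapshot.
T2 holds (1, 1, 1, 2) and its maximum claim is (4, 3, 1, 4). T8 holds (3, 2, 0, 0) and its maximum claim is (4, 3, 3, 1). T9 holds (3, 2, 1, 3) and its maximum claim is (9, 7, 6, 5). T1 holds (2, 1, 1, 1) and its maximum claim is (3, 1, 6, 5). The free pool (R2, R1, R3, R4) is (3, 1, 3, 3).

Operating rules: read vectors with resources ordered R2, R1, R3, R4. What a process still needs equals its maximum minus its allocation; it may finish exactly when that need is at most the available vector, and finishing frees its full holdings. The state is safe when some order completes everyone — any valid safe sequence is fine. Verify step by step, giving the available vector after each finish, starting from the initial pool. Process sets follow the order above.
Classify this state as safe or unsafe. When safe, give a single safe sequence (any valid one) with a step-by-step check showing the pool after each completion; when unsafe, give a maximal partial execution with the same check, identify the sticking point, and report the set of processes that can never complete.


UNSAFE — no complete ordering exists.
Key observation: T8, T2 can finish, but then (7, 4, 4, 5) is all there is, and the blocked group's R3 demands exceed it.
Going as far as possible: T8, T2; after that, nothing fits. Walking it through:
  pool = (3, 1, 3, 3)
  T8: need (1, 1, 3, 1) fits (3, 1, 3, 3); releases (3, 2, 0, 0), pool now (6, 3, 3, 3)
  T2: need (3, 2, 0, 2) fits (6, 3, 3, 3); releases (1, 1, 1, 2), pool now (7, 4, 4, 5)
  T9 cannot run: need (6, 5, 5, 2) vs free (7, 4, 4, 5) (insufficient R1 and R3)
  T1 cannot run: need (1, 0, 5, 4) vs free (7, 4, 4, 5) (insufficient R3)
Permanently blocked: T9 and T1.


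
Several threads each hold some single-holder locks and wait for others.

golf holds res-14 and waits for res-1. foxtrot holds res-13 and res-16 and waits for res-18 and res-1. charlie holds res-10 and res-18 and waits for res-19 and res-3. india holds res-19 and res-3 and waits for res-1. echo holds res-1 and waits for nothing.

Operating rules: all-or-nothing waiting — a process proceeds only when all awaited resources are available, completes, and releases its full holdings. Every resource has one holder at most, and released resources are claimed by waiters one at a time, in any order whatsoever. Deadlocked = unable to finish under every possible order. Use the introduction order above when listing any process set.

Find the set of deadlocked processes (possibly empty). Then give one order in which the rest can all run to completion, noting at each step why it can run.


The deadlocked set is empty.
Key observation: every chain of waits terminates; starting from the processes that wait on nothing, all the rest unlock in turn.
A valid finishing order for the others: echo, india, charlie, golf, foxtrot.
Verifying each step:
  run echo (it waits on nothing); releases res-1
  india: everything it awaited (res-1) is free; runs, freeing res-19 and res-3
  charlie: everything it awaited (res-19 and res-3) is free; runs, freeing res-10 and res-18
  golf: everything it awaited (res-1) is free; runs, freeing res-14
  foxtrot: everything it awaited (res-18 and res-1) is free; runs, freeing res-13 and res-16


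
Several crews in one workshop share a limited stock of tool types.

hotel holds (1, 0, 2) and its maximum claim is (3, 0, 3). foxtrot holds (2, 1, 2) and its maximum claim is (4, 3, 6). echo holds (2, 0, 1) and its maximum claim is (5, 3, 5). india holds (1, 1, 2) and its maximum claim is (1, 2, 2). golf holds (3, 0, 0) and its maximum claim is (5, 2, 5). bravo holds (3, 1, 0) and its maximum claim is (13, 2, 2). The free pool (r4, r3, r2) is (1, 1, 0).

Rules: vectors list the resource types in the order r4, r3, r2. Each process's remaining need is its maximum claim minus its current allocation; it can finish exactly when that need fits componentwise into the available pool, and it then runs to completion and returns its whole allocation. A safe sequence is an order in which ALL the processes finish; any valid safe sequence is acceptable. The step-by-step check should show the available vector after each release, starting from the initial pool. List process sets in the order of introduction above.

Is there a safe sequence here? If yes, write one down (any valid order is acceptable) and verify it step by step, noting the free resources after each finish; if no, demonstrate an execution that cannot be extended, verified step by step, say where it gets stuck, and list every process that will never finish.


SAFE — a valid safe sequence is india, hotel, foxtrot, echo, golf, bravo.
Key observation: the order's first zero-slack moment is india ((0, 1, 0) needed, (1, 1, 0) free — a requested resource with nothing to spare).
Verifying each step:
  pool = (1, 1, 0)
  india needs (0, 1, 0) <= (1, 1, 0) -> finishes; pool += (1, 1, 2) = (2, 2, 2)
  hotel needs (2, 0, 1) <= (2, 2, 2) -> finishes; pool += (1, 0, 2) = (3, 2, 4)
  foxtrot needs (2, 2, 4) <= (3, 2, 4) -> finishes; pool += (2, 1, 2) = (5, 3, 6)
  echo needs (3, 3, 4) <= (5, 3, 6) -> finishes; pool += (2, 0, 1) = (7, 3, 7)
  golf needs (2, 2, 5) <= (7, 3, 7) -> finishes; pool += (3, 0, 0) = (10, 3, 7)
  bravo needs (10, 1, 2) <= (10, 3, 7) -> finishes; pool += (3, 1, 0) = (13, 4, 7)


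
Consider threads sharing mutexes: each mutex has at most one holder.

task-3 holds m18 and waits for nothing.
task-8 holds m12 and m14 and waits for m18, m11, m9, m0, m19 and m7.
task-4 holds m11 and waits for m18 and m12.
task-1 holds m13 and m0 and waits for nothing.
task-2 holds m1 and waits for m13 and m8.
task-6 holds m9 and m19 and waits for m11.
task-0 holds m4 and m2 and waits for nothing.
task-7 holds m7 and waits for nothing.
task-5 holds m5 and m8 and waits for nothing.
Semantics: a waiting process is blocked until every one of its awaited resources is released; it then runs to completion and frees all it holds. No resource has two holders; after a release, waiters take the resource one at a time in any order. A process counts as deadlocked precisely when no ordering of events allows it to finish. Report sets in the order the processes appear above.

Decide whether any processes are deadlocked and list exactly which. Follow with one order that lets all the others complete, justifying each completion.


Deadlocked set: task-8, task-4 and task-6.
Key observation: the cycle task-8 -> task-4 -> task-8 can never break — each member waits on the next; task-6 is caught in further circular waits.
One completion order for the rest: task-5, task-0, task-1, task-7, task-3, task-2.
Check, step by step:
  task-5: no waits; runs immediately, freeing m5 and m8
  task-0: no waits; runs immediately, freeing m4 and m2
  task-1: no waits; runs immediately, freeing m13 and m0
  task-7: no waits; runs immediately, freeing m7
  task-3: no waits; runs immediately, freeing m18
  run task-2 (all its waits — m13 and m8 — are resolved); releases m1


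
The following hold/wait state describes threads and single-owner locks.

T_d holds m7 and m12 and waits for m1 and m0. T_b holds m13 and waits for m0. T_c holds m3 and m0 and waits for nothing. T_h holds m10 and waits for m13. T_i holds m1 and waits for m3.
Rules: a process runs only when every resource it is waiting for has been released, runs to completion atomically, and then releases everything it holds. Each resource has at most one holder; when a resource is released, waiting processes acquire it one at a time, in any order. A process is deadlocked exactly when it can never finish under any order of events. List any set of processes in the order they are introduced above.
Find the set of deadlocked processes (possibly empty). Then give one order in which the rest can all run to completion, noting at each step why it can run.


Nothing here is deadlocked.
Key observation: every chain of waits terminates; starting from the processes that wait on nothing, all the rest unlock in turn.
One completion order for the rest: T_c, T_b, T_i, T_d, T_h.
Walking it through:
  T_c: no waits; runs immediately, freeing m3 and m0
  run T_b (all its waits — m0 — are resolved); releases m13
  run T_i (all its waits — m3 — are resolved); releases m1
  run T_d (all its waits — m1 and m0 — are resolved); releases m7 and m12
  run T_h (all its waits — m13 — are resolved); releases m10


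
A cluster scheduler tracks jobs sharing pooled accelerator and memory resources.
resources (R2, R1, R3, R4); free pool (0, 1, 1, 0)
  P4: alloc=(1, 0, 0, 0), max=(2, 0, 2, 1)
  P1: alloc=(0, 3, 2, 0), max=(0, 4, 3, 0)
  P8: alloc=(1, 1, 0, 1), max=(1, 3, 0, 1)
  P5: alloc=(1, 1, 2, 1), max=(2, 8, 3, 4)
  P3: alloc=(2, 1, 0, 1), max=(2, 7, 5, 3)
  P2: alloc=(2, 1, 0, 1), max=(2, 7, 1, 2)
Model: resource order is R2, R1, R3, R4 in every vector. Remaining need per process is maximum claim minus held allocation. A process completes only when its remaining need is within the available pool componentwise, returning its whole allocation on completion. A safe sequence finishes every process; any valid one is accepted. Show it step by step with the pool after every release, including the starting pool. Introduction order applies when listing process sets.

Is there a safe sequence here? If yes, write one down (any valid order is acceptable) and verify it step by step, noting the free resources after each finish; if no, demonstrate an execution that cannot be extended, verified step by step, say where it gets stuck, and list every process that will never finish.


UNSAFE.
Key observation: once P1, P8, P4 finish, the pool peaks at (2, 5, 3, 1) — and every remaining process still needs more R1 than that.
A maximal execution: P1, P8, P4 — then nothing else fits. Verifying each step:
  pool = (0, 1, 1, 0)
  P1: need (0, 1, 1, 0) fits (0, 1, 1, 0); releases (0, 3, 2, 0), pool now (0, 4, 3, 0)
  P8: need (0, 2, 0, 0) fits (0, 4, 3, 0); releases (1, 1, 0, 1), pool now (1, 5, 3, 1)
  P4: need (1, 0, 2, 1) fits (1, 5, 3, 1); releases (1, 0, 0, 0), pool now (2, 5, 3, 1)
  P5 cannot run: need (1, 7, 1, 3) vs free (2, 5, 3, 1) (insufficient R1 and R4)
  P3 cannot run: need (0, 6, 5, 2) vs free (2, 5, 3, 1) (insufficient R1, R3 and R4)
  P2 cannot run: need (0, 6, 1, 1) vs free (2, 5, 3, 1) (insufficient R1)
Never able to finish: P5, P3 and P2.


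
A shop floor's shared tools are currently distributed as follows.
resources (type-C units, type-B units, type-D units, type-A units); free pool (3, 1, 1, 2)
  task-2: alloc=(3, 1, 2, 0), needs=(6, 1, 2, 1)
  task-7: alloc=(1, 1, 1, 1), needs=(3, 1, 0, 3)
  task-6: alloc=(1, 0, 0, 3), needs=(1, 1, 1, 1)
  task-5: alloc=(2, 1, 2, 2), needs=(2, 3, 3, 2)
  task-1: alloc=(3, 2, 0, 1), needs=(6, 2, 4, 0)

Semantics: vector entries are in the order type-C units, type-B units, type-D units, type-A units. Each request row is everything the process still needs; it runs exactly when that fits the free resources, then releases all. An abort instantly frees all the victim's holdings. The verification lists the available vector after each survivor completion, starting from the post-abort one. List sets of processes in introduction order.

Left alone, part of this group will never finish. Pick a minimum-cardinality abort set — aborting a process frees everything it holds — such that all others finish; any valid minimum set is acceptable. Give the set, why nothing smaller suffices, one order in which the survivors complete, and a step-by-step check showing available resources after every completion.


The answer: abort task-2.
Key observation: task-5 had no path to completion before; after the abort of task-2 ((3, 1, 2, 0) returned), step 3 is where it fits.
Minimality: the empty abort set fails — the state is deadlocked as it stands.
Survivors finish in the order: task-6, task-7, task-5, task-1. Check, step by step (pool after the aborts first):
  pool = (6, 2, 3, 2)
  task-6 needs (1, 1, 1, 1) <= (6, 2, 3, 2) -> finishes; pool += (1, 0, 0, 3) = (7, 2, 3, 5)
  task-7 needs (3, 1, 0, 3) <= (7, 2, 3, 5) -> finishes; pool += (1, 1, 1, 1) = (8, 3, 4, 6)
  task-5 needs (2, 3, 3, 2) <= (8, 3, 4, 6) -> finishes; pool += (2, 1, 2, 2) = (10, 4, 6, 8)
  task-1 needs (6, 2, 4, 0) <= (10, 4, 6, 8) -> finishes; pool += (3, 2, 0, 1) = (13, 6, 6, 9)


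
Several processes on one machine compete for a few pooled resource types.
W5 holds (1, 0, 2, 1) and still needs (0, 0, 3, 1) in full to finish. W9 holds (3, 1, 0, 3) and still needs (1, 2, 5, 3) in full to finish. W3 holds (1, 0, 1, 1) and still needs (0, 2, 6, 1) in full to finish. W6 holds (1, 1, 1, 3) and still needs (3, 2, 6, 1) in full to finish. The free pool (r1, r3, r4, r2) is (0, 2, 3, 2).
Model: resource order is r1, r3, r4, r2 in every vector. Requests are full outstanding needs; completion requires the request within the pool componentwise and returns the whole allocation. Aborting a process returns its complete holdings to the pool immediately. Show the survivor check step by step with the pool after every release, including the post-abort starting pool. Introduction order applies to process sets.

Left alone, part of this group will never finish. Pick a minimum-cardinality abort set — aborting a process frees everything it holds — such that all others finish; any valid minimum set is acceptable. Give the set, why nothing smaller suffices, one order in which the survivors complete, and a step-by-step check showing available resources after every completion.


The answer: abort W6.
Key observation: W3 could never have finished before the abort; with (1, 1, 1, 3) returned by W6, it fits at step 2.
No smaller set exists: with zero aborts the deadlock remains.
The survivors complete as W5, W3, W9. Check, step by step (starting from the post-abort pool):
  pool = (1, 3, 4, 5)
  W5 needs (0, 0, 3, 1) <= (1, 3, 4, 5) -> finishes; pool += (1, 0, 2, 1) = (2, 3, 6, 6)
  W3 needs (0, 2, 6, 1) <= (2, 3, 6, 6) -> finishes; pool += (1, 0, 1, 1) = (3, 3, 7, 7)
  W9 needs (1, 2, 5, 3) <= (3, 3, 7, 7) -> finishes; pool += (3, 1, 0, 3) = (6, 4, 7, 10)


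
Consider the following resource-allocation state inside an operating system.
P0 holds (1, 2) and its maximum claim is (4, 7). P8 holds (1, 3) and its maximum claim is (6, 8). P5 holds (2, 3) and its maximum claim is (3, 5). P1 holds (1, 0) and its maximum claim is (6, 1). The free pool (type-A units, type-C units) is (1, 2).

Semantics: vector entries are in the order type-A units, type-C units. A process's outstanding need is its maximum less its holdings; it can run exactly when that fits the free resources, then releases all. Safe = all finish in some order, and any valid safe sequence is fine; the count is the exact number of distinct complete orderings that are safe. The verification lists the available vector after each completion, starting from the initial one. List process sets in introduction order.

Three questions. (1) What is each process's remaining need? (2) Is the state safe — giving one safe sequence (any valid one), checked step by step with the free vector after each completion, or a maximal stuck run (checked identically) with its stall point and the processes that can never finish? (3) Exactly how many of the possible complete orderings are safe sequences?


(1) Remaining need (order type-A units, type-C units):
  P0: (3, 5)
  P8: (5, 5)
  P5: (1, 2)
  P1: (5, 1)
(2) The state is UNSAFE.
Key observation: after P5, P0 complete, (4, 7) is the best the pool ever gets, yet each leftover process wants more type-A units.
Going as far as possible: P5, P0; after that, nothing fits. Verifying each step:
  pool = (1, 2)
  run P5 (needs (1, 2), free (1, 2)); after release of (2, 3) the pool is (3, 5)
  run P0 (needs (3, 5), free (3, 5)); after release of (1, 2) the pool is (4, 7)
  P8 still needs (5, 5) but only (4, 7) is free — short on type-A units
  P1 still needs (5, 1) but only (4, 7) is free — short on type-A units
Never able to finish: P8 and P1.
(3) The exact count: 0 of the possible complete orderings are safe sequences.


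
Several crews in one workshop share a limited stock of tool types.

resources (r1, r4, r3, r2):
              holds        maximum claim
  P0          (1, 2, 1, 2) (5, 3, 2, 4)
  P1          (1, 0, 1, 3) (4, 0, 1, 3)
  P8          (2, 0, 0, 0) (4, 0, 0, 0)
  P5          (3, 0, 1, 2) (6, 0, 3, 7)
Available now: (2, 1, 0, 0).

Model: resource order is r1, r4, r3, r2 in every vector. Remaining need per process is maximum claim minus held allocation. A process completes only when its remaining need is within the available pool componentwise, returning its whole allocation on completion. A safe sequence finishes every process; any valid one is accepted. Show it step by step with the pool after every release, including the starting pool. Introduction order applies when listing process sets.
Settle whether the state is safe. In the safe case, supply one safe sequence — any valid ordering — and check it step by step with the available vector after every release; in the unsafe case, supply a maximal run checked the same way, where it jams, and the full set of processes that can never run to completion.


SAFE. One safe sequence: P8, P1, P0, P5.
Key observation: reading the order forward, P8 is the first process whose need (2, 0, 0, 0) meets the free pool (2, 1, 0, 0) exactly on a resource it requests.
Verifying each step:
  pool = (2, 1, 0, 0)
  run P8 (needs (2, 0, 0, 0), free (2, 1, 0, 0)); after release of (2, 0, 0, 0) the pool is (4, 1, 0, 0)
  run P1 (needs (3, 0, 0, 0), free (4, 1, 0, 0)); after release of (1, 0, 1, 3) the pool is (5, 1, 1, 3)
  run P0 (needs (4, 1, 1, 2), free (5, 1, 1, 3)); after release of (1, 2, 1, 2) the pool is (6, 3, 2, 5)
  run P5 (needs (3, 0, 2, 5), free (6, 3, 2, 5)); after release of (3, 0, 1, 2) the pool is (9, 3, 3, 7)


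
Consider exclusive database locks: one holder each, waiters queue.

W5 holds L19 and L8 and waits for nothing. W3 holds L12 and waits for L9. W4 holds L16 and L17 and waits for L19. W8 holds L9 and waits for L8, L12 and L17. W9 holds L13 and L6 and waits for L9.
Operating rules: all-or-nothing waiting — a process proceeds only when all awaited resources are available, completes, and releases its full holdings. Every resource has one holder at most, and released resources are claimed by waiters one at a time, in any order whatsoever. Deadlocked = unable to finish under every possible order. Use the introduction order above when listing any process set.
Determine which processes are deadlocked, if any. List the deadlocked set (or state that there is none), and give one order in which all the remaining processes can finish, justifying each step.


The deadlocked set is W3, W8 and W9.
Key observation: the wait chain closes on itself along W3 -> W8 -> W3; W9 waits into the deadlock from upstream.
A valid finishing order for the others: W5, W4.
Check, step by step:
  W5 waits on nothing -> runs at once and releases L19 and L8
  run W4 (all its waits — L19 — are resolved); releases L16 and L17


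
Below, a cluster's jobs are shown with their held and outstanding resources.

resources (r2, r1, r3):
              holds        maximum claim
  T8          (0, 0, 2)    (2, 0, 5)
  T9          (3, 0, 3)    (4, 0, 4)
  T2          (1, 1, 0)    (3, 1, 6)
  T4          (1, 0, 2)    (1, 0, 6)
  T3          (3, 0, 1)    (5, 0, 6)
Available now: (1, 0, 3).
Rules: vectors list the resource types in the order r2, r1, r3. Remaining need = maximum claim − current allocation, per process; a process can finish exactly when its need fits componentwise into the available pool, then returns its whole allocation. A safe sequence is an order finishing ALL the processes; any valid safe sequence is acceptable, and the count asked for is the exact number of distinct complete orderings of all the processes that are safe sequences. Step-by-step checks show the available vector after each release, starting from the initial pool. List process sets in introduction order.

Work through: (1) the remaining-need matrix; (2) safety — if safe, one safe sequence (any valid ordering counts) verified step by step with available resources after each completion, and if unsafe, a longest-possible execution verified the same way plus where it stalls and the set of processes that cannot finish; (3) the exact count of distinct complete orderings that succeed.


(1) Need matrix, components ordered r2, r1, r3:
  T8: (2, 0, 3)
  T9: (1, 0, 1)
  T2: (2, 0, 6)
  T4: (0, 0, 4)
  T3: (2, 0, 5)
(2) SAFE, for example via the order T9, T4, T2, T3, T8.
Key observation: the first exact fit in this order is T9 — it needs (1, 0, 1) with (1, 0, 3) free, meeting a requested resource to the last unit.
Step-by-step check:
  pool = (1, 0, 3)
  T9 needs (1, 0, 1) <= (1, 0, 3) -> finishes; pool += (3, 0, 3) = (4, 0, 6)
  T4 needs (0, 0, 4) <= (4, 0, 6) -> finishes; pool += (1, 0, 2) = (5, 0, 8)
  T2 needs (2, 0, 6) <= (5, 0, 8) -> finishes; pool += (1, 1, 0) = (6, 1, 8)
  T3 needs (2, 0, 5) <= (6, 1, 8) -> finishes; pool += (3, 0, 1) = (9, 1, 9)
  T8 needs (2, 0, 3) <= (9, 1, 9) -> finishes; pool += (0, 0, 2) = (9, 1, 11)
(3) Exactly 24 of the possible complete orderings are safe sequences.


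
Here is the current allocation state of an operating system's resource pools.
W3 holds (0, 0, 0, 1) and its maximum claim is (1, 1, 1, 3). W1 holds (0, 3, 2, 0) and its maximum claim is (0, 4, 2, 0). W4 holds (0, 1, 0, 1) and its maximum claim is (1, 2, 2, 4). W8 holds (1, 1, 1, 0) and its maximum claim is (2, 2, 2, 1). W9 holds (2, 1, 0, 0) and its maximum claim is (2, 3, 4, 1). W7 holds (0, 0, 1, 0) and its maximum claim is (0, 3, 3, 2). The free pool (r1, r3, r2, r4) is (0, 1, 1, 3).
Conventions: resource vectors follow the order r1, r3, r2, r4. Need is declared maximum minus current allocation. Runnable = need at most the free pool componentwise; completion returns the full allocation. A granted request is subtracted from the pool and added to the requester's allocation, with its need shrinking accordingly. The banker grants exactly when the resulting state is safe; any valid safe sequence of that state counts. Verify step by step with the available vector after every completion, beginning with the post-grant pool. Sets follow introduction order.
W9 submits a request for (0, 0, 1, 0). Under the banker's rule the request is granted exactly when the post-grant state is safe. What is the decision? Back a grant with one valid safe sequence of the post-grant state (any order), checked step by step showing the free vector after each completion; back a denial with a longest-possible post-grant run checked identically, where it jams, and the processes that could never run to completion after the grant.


GRANT — the state after the grant stays safe, e.g. via W1, W7, W9, W4, W3, W8.
Key observation: (0, 1, 0, 3) free after granting still covers W1 first, and each release covers the next.
Verifying the post-grant state step by step:
  pool = (0, 1, 0, 3)
  run W1 (needs (0, 1, 0, 0), free (0, 1, 0, 3)); after release of (0, 3, 2, 0) the pool is (0, 4, 2, 3)
  run W7 (needs (0, 3, 2, 2), free (0, 4, 2, 3)); after release of (0, 0, 1, 0) the pool is (0, 4, 3, 3)
  run W9 (needs (0, 2, 3, 1), free (0, 4, 3, 3)); after release of (2, 1, 1, 0) the pool is (2, 5, 4, 3)
  run W4 (needs (1, 1, 2, 3), free (2, 5, 4, 3)); after release of (0, 1, 0, 1) the pool is (2, 6, 4, 4)
  run W3 (needs (1, 1, 1, 2), free (2, 6, 4, 4)); after release of (0, 0, 0, 1) the pool is (2, 6, 4, 5)
  run W8 (needs (1, 1, 1, 1), free (2, 6, 4, 5)); after release of (1, 1, 1, 0) the pool is (3, 7, 5, 5)


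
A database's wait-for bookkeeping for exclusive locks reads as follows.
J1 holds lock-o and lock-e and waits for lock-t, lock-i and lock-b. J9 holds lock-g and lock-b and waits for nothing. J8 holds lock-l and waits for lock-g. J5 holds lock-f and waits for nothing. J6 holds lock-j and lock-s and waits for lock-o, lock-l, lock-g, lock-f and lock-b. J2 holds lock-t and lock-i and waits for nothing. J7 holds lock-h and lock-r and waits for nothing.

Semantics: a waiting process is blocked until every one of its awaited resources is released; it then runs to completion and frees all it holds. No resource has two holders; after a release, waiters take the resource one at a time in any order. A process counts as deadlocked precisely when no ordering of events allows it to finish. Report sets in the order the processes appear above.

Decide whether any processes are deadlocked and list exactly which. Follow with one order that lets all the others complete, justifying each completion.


Nothing here is deadlocked.
Key observation: every chain of waits terminates; starting from the processes that wait on nothing, all the rest unlock in turn.
The rest can finish in the order J9, J2, J1, J7, J5, J8, J6.
Step-by-step check:
  J9 waits on nothing -> runs at once and releases lock-g and lock-b
  J2 waits on nothing -> runs at once and releases lock-t and lock-i
  J1 waits on lock-t, lock-i and lock-b — all released -> runs and releases lock-o and lock-e
  J7 waits on nothing -> runs at once and releases lock-h and lock-r
  J5 waits on nothing -> runs at once and releases lock-f
  J8 waits on lock-g — all released -> runs and releases lock-l
  J6 waits on lock-o, lock-l, lock-g, lock-f and lock-b — all released -> runs and releases lock-j and lock-s


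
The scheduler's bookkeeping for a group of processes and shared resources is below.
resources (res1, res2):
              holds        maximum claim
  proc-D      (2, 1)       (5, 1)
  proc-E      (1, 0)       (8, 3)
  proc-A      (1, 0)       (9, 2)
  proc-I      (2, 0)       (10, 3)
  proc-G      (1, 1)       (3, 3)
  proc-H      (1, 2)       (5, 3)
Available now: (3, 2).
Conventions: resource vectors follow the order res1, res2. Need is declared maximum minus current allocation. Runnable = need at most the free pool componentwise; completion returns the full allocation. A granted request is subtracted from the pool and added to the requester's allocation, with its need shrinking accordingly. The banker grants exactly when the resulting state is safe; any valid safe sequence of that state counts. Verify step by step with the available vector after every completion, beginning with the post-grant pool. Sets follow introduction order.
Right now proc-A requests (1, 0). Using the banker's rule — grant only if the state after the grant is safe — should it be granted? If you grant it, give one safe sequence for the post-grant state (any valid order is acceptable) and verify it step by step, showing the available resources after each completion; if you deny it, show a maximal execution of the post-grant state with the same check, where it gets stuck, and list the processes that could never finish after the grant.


DENY — the pretend-granted state is unsafe.
Key observation: proc-G, proc-D, proc-H can finish, but then (6, 6) is all there is, and the blocked group's res1 demands exceed it.
Pretend the grant happened; the run proc-G, proc-D, proc-H goes as far as possible. Check, step by step:
  pool = (2, 2)
  proc-G: need (2, 2) fits (2, 2); releases (1, 1), pool now (3, 3)
  proc-D: need (3, 0) fits (3, 3); releases (2, 1), pool now (5, 4)
  proc-H: need (4, 1) fits (5, 4); releases (1, 2), pool now (6, 6)
  blocked: proc-E wants (7, 3), pool (6, 6) — not enough res1
  blocked: proc-A wants (7, 2), pool (6, 6) — not enough res1
  blocked: proc-I wants (8, 3), pool (6, 6) — not enough res1
Post-grant, the permanently blocked set is proc-E, proc-A and proc-I.


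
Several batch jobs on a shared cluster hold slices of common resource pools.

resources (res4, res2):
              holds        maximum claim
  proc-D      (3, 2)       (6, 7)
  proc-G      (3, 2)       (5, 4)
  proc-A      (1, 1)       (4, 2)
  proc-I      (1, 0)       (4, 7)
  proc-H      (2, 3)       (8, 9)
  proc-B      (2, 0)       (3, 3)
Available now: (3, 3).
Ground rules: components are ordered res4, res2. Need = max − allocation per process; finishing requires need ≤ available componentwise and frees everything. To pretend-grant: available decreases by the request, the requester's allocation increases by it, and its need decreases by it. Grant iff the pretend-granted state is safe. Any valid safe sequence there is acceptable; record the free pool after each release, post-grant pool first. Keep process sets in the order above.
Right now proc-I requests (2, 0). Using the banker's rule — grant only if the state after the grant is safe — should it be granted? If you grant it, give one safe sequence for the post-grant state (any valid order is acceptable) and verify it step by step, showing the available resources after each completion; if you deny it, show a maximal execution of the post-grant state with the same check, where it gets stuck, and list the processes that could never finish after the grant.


GRANT — the state after the grant stays safe, e.g. via proc-B, proc-A, proc-G, proc-D, proc-H, proc-I.
Key observation: granting shrinks the pool to (1, 3), yet proc-B still fits and the chain goes through.
Verifying the post-grant state step by step:
  pool = (1, 3)
  proc-B needs (1, 3) <= (1, 3) -> finishes; pool += (2, 0) = (3, 3)
  proc-A needs (3, 1) <= (3, 3) -> finishes; pool += (1, 1) = (4, 4)
  proc-G needs (2, 2) <= (4, 4) -> finishes; pool += (3, 2) = (7, 6)
  proc-D needs (3, 5) <= (7, 6) -> finishes; pool += (3, 2) = (10, 8)
  proc-H needs (6, 6) <= (10, 8) -> finishes; pool += (2, 3) = (12, 11)
  proc-I needs (1, 7) <= (12, 11) -> finishes; pool += (3, 0) = (15, 11)


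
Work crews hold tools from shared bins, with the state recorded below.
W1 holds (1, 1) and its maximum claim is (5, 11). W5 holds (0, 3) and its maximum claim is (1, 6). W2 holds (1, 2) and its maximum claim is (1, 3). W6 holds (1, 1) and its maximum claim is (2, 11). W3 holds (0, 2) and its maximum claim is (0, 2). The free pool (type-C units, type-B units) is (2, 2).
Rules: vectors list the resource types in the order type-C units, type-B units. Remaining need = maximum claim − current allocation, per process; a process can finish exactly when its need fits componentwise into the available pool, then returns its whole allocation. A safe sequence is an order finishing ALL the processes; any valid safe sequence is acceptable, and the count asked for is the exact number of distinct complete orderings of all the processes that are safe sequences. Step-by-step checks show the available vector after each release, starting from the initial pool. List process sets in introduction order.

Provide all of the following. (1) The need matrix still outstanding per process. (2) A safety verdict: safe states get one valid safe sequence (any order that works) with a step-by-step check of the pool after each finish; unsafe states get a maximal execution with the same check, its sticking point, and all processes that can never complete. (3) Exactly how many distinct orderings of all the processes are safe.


(1) Need matrix, components ordered type-C units, type-B units:
  W1: (4, 10)
  W5: (1, 3)
  W2: (0, 1)
  W6: (1, 10)
  W3: (0, 0)
(2) The state is UNSAFE.
Key observation: even finishing W3, W2, W5 leaves just (3, 9) free — too little type-B units for any of the remaining processes.
A maximal execution: W3, W2, W5 — then nothing else fits. Verifying each step:
  pool = (2, 2)
  W3: need (0, 0) fits (2, 2); releases (0, 2), pool now (2, 4)
  W2: need (0, 1) fits (2, 4); releases (1, 2), pool now (3, 6)
  W5: need (1, 3) fits (3, 6); releases (0, 3), pool now (3, 9)
  W1 still needs (4, 10) but only (3, 9) is free — short on type-C units and type-B units
  W6 still needs (1, 10) but only (3, 9) is free — short on type-B units
Never able to finish: W1 and W6.
(3) The exact count: 0 of the possible complete orderings are safe sequences.


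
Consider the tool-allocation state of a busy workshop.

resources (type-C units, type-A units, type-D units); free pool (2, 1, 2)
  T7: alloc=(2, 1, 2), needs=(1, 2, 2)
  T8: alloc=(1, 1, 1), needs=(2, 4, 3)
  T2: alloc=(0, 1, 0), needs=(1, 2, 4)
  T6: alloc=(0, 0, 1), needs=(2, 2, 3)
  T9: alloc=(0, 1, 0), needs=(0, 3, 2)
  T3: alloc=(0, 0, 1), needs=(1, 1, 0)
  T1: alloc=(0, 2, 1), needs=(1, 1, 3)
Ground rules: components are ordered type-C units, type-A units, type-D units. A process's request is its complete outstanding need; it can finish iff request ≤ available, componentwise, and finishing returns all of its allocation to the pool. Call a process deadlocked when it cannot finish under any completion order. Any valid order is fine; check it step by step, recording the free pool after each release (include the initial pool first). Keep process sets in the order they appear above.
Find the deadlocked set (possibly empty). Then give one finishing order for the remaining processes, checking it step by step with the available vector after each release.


Nothing here is deadlocked.
Key observation: no deadlock: T3 fits now, and the freed resources carry the rest through.
One completion order for the rest: T3, T1, T2, T8, T7, T6, T9. Step-by-step check:
  pool = (2, 1, 2)
  run T3 (needs (1, 1, 0), free (2, 1, 2)); after release of (0, 0, 1) the pool is (2, 1, 3)
  run T1 (needs (1, 1, 3), free (2, 1, 3)); after release of (0, 2, 1) the pool is (2, 3, 4)
  run T2 (needs (1, 2, 4), free (2, 3, 4)); after release of (0, 1, 0) the pool is (2, 4, 4)
  run T8 (needs (2, 4, 3), free (2, 4, 4)); after release of (1, 1, 1) the pool is (3, 5, 5)
  run T7 (needs (1, 2, 2), free (3, 5, 5)); after release of (2, 1, 2) the pool is (5, 6, 7)
  run T6 (needs (2, 2, 3), free (5, 6, 7)); after release of (0, 0, 1) the pool is (5, 6, 8)
  run T9 (needs (0, 3, 2), free (5, 6, 8)); after release of (0, 1, 0) the pool is (5, 7, 8)


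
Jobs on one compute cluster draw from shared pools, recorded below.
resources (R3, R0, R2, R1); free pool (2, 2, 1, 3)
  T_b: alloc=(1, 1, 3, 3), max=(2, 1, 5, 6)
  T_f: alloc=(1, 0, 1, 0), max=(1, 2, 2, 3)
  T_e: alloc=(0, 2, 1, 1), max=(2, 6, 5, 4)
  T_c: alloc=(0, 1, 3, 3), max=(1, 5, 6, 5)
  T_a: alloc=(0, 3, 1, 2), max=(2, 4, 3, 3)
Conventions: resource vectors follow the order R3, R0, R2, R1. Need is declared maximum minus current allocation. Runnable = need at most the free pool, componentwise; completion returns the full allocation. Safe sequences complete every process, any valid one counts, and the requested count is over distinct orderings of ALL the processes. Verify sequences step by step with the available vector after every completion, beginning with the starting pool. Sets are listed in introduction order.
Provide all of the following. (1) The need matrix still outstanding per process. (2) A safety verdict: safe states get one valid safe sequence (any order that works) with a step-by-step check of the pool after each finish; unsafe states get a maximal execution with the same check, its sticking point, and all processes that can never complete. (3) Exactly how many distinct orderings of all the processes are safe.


(1) Remaining need (order R3, R0, R2, R1):
  T_b: (1, 0, 2, 3)
  T_f: (0, 2, 1, 3)
  T_e: (2, 4, 4, 3)
  T_c: (1, 4, 3, 2)
  T_a: (2, 1, 2, 1)
(2) The state is SAFE; one workable sequence: T_f, T_a, T_c, T_b, T_e.
Key observation: reading the order forward, T_f is the first process whose need (0, 2, 1, 3) meets the free pool (2, 2, 1, 3) exactly on a resource it requests.
Verifying each step:
  pool = (2, 2, 1, 3)
  run T_f (needs (0, 2, 1, 3), free (2, 2, 1, 3)); after release of (1, 0, 1, 0) the pool is (3, 2, 2, 3)
  run T_a (needs (2, 1, 2, 1), free (3, 2, 2, 3)); after release of (0, 3, 1, 2) the pool is (3, 5, 3, 5)
  run T_c (needs (1, 4, 3, 2), free (3, 5, 3, 5)); after release of (0, 1, 3, 3) the pool is (3, 6, 6, 8)
  run T_b (needs (1, 0, 2, 3), free (3, 6, 6, 8)); after release of (1, 1, 3, 3) the pool is (4, 7, 9, 11)
  run T_e (needs (2, 4, 4, 3), free (4, 7, 9, 11)); after release of (0, 2, 1, 1) the pool is (4, 9, 10, 12)
(3) The exact count: 6 of the possible complete orderings are safe sequences.


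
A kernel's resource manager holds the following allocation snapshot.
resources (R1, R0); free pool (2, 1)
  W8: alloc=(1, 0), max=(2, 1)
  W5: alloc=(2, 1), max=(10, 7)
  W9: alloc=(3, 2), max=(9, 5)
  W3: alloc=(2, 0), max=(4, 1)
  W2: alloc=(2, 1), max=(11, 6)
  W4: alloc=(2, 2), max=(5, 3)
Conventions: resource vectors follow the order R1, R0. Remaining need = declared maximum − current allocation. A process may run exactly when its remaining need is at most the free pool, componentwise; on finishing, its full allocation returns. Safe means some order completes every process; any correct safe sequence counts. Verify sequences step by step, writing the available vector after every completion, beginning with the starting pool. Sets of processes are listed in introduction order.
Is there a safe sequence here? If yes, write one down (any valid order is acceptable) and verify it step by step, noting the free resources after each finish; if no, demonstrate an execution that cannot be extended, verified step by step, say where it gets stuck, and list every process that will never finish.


SAFE — a valid safe sequence is W3, W4, W9, W2, W8, W5.
Key observation: the order's first zero-slack moment is W3 ((2, 1) needed, (2, 1) free — a requested resource with nothing to spare).
Check, step by step:
  pool = (2, 1)
  W3 needs (2, 1) <= (2, 1) -> finishes; pool += (2, 0) = (4, 1)
  W4 needs (3, 1) <= (4, 1) -> finishes; pool += (2, 2) = (6, 3)
  W9 needs (6, 3) <= (6, 3) -> finishes; pool += (3, 2) = (9, 5)
  W2 needs (9, 5) <= (9, 5) -> finishes; pool += (2, 1) = (11, 6)
  W8 needs (1, 1) <= (11, 6) -> finishes; pool += (1, 0) = (12, 6)
  W5 needs (8, 6) <= (12, 6) -> finishes; pool += (2, 1) = (14, 7)


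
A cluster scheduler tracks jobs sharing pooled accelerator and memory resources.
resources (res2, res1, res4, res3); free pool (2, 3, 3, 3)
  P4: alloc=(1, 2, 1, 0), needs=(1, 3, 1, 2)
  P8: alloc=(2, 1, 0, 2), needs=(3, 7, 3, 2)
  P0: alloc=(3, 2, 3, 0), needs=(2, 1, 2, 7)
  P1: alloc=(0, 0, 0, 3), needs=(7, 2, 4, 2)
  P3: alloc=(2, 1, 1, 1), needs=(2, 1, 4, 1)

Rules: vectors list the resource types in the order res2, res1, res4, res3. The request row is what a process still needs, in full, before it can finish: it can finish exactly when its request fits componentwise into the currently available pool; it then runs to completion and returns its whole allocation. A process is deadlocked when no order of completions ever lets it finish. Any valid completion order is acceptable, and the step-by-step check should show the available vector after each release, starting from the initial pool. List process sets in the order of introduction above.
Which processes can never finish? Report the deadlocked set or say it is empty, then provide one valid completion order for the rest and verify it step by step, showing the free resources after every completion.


Deadlocked set: P8, P0 and P1.
Key observation: after P4, P3 the pool peaks at (5, 6, 5, 4), and each blocked process is short somewhere: P8 on res1; P0 on res3; P1 on res2.
The rest can finish in the order P4, P3. Step-by-step check:
  pool = (2, 3, 3, 3)
  run P4 (needs (1, 3, 1, 2), free (2, 3, 3, 3)); after release of (1, 2, 1, 0) the pool is (3, 5, 4, 3)
  run P3 (needs (2, 1, 4, 1), free (3, 5, 4, 3)); after release of (2, 1, 1, 1) the pool is (5, 6, 5, 4)
The blocked processes can never fit:
  P8 cannot run: need (3, 7, 3, 2) vs free (5, 6, 5, 4) (insufficient res1)
  P0 cannot run: need (2, 1, 2, 7) vs free (5, 6, 5, 4) (insufficient res3)
  P1 cannot run: need (7, 2, 4, 2) vs free (5, 6, 5, 4) (insufficient res2)


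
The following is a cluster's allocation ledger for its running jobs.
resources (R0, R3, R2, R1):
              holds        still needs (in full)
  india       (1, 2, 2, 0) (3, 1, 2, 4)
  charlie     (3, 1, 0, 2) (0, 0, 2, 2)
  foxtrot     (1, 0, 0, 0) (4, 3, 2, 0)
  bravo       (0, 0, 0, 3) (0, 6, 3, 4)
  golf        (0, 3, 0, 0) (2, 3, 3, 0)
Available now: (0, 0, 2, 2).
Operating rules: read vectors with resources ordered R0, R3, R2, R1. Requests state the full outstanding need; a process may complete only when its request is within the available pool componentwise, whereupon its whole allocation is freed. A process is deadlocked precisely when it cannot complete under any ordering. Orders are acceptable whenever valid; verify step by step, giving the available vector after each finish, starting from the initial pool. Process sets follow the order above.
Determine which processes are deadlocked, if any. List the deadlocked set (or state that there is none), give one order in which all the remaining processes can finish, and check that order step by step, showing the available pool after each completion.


The deadlocked set is empty.
Key observation: charlie leads a chain of completions in which each release enables another process.
A valid finishing order for the others: charlie, india, foxtrot, golf, bravo. Walking it through:
  pool = (0, 0, 2, 2)
  charlie needs (0, 0, 2, 2) <= (0, 0, 2, 2) -> finishes; pool += (3, 1, 0, 2) = (3, 1, 2, 4)
  india needs (3, 1, 2, 4) <= (3, 1, 2, 4) -> finishes; pool += (1, 2, 2, 0) = (4, 3, 4, 4)
  foxtrot needs (4, 3, 2, 0) <= (4, 3, 4, 4) -> finishes; pool += (1, 0, 0, 0) = (5, 3, 4, 4)
  golf needs (2, 3, 3, 0) <= (5, 3, 4, 4) -> finishes; pool += (0, 3, 0, 0) = (5, 6, 4, 4)
  bravo needs (0, 6, 3, 4) <= (5, 6, 4, 4) -> finishes; pool += (0, 0, 0, 3) = (5, 6, 4, 7)
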